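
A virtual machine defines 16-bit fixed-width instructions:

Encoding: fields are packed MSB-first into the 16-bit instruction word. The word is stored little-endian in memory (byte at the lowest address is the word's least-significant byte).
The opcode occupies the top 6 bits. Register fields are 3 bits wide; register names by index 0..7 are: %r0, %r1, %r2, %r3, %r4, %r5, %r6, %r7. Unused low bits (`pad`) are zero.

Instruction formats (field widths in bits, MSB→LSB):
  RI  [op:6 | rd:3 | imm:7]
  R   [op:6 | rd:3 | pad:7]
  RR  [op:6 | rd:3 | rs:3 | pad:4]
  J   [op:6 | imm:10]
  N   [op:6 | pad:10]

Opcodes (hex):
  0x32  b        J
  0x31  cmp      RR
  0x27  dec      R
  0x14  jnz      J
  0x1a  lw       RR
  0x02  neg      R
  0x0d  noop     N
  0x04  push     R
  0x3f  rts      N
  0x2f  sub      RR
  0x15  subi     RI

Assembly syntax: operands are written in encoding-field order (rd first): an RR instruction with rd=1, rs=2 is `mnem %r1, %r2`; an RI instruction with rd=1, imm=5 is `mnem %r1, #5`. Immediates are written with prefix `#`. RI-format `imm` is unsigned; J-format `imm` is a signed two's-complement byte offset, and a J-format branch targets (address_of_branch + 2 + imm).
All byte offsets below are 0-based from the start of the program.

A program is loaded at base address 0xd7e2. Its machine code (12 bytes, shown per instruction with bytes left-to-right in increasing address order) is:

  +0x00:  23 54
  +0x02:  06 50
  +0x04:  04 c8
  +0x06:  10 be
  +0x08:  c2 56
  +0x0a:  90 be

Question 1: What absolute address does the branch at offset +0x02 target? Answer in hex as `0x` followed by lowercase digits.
0xd7ec

[02] 06 50 → 0x5006
  opcode bits[15:10]=0x14: jnz/J
  imm@[9:0]=0x6 ⇒ #6
  target = base 0xd7e2 + off 0x02 + 2 + imm 6 = 0xd7ec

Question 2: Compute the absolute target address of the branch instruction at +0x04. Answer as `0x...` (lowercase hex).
0xd7ec

@+04  little-endian(04 c8) = 0xc804
  opcode bits[15:10]=0x32: b/J
  imm@[9:0]=0x4 ⇒ #4
  target = base 0xd7e2 + off 0x04 + 2 + imm 4 = 0xd7ec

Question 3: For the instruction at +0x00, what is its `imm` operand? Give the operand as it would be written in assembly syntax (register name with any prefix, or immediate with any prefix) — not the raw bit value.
#35

off 0x00: read 23 54 as little → 0x5423
  top 6b → 0x15 → subi [RI]
  rd: (w>>7)&0x7=0x0 → %r0
  imm: (w>>0)&0x7f=0x23 → #35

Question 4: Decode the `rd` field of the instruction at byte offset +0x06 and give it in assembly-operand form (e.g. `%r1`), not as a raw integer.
[06] 10 be → 0xbe10
  top 6b → 0x2f → sub [RR]
  [9:7] rd=4 = %r4
  [6:4] rs=1 = %r1

%r4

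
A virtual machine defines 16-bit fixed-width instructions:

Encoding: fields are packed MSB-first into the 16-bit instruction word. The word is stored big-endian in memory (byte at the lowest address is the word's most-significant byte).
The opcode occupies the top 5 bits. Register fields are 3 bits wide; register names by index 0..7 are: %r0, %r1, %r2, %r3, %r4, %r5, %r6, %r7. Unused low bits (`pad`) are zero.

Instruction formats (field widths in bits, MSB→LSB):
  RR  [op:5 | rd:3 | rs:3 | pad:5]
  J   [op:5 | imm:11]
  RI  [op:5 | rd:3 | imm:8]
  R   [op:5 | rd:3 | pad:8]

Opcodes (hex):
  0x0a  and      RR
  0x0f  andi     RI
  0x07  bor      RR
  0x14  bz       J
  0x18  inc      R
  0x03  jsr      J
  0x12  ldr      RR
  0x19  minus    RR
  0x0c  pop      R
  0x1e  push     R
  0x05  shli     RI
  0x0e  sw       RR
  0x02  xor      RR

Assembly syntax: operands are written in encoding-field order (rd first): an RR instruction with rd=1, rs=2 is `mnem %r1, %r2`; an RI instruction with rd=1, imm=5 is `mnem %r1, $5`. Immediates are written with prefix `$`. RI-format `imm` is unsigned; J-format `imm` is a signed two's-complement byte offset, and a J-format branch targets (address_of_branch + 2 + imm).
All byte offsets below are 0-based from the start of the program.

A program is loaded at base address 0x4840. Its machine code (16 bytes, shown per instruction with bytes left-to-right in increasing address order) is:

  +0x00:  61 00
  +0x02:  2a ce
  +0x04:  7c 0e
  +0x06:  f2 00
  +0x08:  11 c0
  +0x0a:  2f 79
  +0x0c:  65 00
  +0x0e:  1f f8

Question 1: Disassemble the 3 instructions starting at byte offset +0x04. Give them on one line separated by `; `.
andi %r4, $14; push %r2; xor %r1, %r6

+0x04: 7c 0e ⇒ word 0x7c0e (big)
  top 5b → 0xf → andi [RI]
  rd@[10:8]=0x4 ⇒ %r4
  imm@[7:0]=0xe ⇒ $14
+0x06: f2 00 ⇒ word 0xf200 (big)
  top 5b → 0x1e → push [R]
  rd@[10:8]=0x2 ⇒ %r2
+0x08: 11 c0 ⇒ word 0x11c0 (big)
  top 5b → 0x2 → xor [RR]
  rd@[10:8]=0x1 ⇒ %r1
  rs@[7:5]=0x6 ⇒ %r6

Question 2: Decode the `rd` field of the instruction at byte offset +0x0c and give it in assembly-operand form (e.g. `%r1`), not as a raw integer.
%r5

+0x0c: 65 00 ⇒ word 0x6500 (big)
  op=0x6500>>11=0xc ⇒ pop (R)
  rd@[10:8]=0x5 ⇒ %r5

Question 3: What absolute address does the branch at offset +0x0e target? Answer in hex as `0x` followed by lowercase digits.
+0x0e: 1f f8 ⇒ word 0x1ff8 (big)
  op=0x1ff8>>11=0x3 ⇒ jsr (J)
  imm: (w>>0)&0x7ff=0x7f8 (s11→-8) → $-8
  target = base 0x4840 + off 0x0e + 2 + imm -8 = 0x4848

0x4848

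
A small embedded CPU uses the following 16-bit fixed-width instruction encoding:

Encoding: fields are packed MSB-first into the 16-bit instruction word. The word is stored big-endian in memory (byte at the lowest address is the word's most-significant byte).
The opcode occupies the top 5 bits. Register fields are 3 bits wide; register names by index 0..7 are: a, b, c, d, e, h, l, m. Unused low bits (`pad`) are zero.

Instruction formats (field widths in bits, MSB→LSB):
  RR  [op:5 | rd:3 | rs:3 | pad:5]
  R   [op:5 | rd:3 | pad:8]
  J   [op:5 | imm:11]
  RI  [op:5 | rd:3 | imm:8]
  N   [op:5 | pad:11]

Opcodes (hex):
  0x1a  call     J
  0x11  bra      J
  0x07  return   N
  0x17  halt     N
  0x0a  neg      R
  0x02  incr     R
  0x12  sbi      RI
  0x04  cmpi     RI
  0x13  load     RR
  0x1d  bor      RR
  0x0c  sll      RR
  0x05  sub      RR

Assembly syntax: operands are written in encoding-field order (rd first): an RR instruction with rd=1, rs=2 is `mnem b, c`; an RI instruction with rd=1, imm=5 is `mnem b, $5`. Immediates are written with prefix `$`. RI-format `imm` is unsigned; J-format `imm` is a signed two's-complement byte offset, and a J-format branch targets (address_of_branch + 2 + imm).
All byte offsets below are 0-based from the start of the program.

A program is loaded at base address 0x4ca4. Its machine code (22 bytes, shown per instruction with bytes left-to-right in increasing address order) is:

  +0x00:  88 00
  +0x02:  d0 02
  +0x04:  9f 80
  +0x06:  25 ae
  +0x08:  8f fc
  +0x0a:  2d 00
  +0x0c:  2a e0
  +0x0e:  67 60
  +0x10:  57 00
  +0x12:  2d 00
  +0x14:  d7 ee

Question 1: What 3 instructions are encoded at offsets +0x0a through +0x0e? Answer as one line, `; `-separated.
[0a] 2d 00 → 0x2d00
  op=0x2d00>>11=0x5 ⇒ sub (RR)
  [10:8] rd=5 = h
  [7:5] rs=0 = a
[0c] 2a e0 → 0x2ae0
  op=0x2ae0>>11=0x5 ⇒ sub (RR)
  [10:8] rd=2 = c
  [7:5] rs=7 = m
[0e] 67 60 → 0x6760
  op=0x6760>>11=0xc ⇒ sll (RR)
  [10:8] rd=7 = m
  [7:5] rs=3 = d

sub h, a; sub c, m; sll m, d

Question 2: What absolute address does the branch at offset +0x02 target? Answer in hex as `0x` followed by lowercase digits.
+0x02: d0 02 ⇒ word 0xd002 (big)
  top 5b → 0x1a → call [J]
  [10:0] imm=2 = $2
  target = base 0x4ca4 + off 0x02 + 2 + imm 2 = 0x4caa

0x4caa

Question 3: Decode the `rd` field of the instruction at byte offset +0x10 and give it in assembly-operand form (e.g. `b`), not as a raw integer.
m

[10] 57 00 → 0x5700
  op=0x5700>>11=0xa ⇒ neg (R)
  [10:8] rd=7 = m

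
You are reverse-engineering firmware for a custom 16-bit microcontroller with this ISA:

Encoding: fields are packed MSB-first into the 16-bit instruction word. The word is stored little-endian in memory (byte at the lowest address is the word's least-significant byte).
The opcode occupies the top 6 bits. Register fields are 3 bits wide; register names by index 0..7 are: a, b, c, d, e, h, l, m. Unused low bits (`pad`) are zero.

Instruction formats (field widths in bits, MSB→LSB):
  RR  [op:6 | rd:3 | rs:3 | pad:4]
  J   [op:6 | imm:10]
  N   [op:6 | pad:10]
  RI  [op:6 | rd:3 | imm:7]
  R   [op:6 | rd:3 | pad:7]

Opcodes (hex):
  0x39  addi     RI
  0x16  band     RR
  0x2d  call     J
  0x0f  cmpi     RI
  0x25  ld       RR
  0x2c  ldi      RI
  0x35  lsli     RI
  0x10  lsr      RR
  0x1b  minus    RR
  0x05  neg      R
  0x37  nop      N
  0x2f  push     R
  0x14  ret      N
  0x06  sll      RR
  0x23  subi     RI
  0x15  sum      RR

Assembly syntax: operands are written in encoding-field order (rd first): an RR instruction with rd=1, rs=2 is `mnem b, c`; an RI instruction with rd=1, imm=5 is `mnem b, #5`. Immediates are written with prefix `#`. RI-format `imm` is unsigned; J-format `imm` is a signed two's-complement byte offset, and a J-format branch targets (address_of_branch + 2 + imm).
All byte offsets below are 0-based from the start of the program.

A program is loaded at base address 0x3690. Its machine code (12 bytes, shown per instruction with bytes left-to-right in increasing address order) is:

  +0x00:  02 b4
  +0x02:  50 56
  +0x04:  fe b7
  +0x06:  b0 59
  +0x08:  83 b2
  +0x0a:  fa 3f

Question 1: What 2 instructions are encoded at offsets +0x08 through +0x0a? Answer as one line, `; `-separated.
ldi h, #3; cmpi m, #122

off 0x08: read 83 b2 as little → 0xb283
  opcode bits[15:10]=0x2c: ldi/RI
  [9:7] rd=5 = h
  [6:0] imm=3 = #3
off 0x0a: read fa 3f as little → 0x3ffa
  opcode bits[15:10]=0xf: cmpi/RI
  [9:7] rd=7 = m
  [6:0] imm=122 = #122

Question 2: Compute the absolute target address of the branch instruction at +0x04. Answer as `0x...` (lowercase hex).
+0x04: fe b7 ⇒ word 0xb7fe (little)
  top 6b → 0x2d → call [J]
  imm: (w>>0)&0x3ff=0x3fe (s10→-2) → #-2
  target = base 0x3690 + off 0x04 + 2 + imm -2 = 0x3694

0x3694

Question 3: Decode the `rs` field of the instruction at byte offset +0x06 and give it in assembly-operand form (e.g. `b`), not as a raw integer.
d

+0x06: b0 59 ⇒ word 0x59b0 (little)
  top 6b → 0x16 → band [RR]
  rd: (w>>7)&0x7=0x3 → d
  rs: (w>>4)&0x7=0x3 → d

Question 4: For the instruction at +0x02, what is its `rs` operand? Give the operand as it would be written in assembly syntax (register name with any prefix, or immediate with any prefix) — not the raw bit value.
h

+0x02: 50 56 ⇒ word 0x5650 (little)
  top 6b → 0x15 → sum [RR]
  [9:7] rd=4 = e
  [6:4] rs=5 = h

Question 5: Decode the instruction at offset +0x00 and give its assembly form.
call #2

off 0x00: read 02 b4 as little → 0xb402
  top 6b → 0x2d → call [J]
  imm: (w>>0)&0x3ff=0x2 → #2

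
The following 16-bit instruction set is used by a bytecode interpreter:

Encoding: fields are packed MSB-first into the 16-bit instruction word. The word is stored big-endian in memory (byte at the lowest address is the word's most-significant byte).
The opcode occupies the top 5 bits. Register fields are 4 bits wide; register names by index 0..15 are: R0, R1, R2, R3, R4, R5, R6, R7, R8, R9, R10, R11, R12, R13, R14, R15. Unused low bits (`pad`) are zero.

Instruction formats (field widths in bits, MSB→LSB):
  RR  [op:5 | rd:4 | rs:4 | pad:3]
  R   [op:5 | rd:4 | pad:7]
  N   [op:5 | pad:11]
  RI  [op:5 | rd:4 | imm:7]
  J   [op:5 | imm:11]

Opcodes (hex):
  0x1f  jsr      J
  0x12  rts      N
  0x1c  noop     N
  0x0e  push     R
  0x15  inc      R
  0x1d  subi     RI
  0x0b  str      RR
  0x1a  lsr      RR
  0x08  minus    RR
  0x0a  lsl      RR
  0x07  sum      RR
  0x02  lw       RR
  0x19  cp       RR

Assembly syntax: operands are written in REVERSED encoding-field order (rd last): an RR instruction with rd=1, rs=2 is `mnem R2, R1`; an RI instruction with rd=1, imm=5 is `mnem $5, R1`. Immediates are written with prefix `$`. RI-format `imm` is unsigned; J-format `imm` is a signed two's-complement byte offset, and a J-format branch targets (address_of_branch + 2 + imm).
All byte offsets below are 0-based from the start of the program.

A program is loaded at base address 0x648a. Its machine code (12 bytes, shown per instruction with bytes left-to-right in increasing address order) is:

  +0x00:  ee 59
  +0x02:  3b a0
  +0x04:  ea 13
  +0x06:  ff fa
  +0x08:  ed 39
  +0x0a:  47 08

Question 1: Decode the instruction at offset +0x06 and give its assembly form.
jsr $-6

[06] ff fa → 0xfffa
  top 5b → 0x1f → jsr [J]
  imm: (w>>0)&0x7ff=0x7fa (s11→-6) → $-6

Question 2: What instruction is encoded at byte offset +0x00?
[00] ee 59 → 0xee59
  opcode bits[15:11]=0x1d: subi/RI
  rd@[10:7]=0xc ⇒ R12
  imm@[6:0]=0x59 ⇒ $89

subi $89, R12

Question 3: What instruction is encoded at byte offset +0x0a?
+0x0a: 47 08 ⇒ word 0x4708 (big)
  op=0x4708>>11=0x8 ⇒ minus (RR)
  rd: (w>>7)&0xf=0xe → R14
  rs: (w>>3)&0xf=0x1 → R1

minus R1, R14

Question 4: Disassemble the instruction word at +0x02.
sum R4, R7

@+02  big-endian(3b a0) = 0x3ba0
  opcode bits[15:11]=0x7: sum/RR
  rd: (w>>7)&0xf=0x7 → R7
  rs: (w>>3)&0xf=0x4 → R4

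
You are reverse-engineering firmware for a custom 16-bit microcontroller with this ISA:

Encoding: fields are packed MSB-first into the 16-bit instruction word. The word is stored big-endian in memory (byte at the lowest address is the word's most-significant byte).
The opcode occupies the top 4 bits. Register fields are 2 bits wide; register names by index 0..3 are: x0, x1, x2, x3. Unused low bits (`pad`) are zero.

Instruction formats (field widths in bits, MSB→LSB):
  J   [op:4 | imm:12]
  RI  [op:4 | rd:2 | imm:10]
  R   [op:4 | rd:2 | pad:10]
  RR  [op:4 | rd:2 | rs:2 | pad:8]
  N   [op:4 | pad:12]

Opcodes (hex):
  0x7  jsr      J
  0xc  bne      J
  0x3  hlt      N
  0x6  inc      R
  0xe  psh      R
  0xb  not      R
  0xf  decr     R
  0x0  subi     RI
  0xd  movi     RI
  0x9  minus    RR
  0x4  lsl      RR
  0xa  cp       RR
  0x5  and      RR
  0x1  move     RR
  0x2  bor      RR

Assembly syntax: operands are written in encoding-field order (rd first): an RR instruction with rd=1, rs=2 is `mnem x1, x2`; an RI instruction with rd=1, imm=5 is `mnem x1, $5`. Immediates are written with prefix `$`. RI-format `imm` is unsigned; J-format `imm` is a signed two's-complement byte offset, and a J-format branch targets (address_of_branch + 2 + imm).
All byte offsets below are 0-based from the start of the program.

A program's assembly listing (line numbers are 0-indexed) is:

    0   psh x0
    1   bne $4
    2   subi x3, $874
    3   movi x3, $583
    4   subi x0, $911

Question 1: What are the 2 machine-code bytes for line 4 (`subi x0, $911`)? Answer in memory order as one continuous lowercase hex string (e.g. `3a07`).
line 4 (subi): pack op=0x0:4|rd=0:2|imm=911:10 = 0x038f; big→ 03 8f

038f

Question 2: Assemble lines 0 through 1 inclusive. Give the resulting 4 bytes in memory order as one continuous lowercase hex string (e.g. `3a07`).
e000c004

L0: psh op=0xe:4|rd=0:2|pad=0:10 ⇒ 0xe000 ⇒ big e0 00
L1: bne op=0xc:4|imm=4:12 ⇒ 0xc004 ⇒ big c0 04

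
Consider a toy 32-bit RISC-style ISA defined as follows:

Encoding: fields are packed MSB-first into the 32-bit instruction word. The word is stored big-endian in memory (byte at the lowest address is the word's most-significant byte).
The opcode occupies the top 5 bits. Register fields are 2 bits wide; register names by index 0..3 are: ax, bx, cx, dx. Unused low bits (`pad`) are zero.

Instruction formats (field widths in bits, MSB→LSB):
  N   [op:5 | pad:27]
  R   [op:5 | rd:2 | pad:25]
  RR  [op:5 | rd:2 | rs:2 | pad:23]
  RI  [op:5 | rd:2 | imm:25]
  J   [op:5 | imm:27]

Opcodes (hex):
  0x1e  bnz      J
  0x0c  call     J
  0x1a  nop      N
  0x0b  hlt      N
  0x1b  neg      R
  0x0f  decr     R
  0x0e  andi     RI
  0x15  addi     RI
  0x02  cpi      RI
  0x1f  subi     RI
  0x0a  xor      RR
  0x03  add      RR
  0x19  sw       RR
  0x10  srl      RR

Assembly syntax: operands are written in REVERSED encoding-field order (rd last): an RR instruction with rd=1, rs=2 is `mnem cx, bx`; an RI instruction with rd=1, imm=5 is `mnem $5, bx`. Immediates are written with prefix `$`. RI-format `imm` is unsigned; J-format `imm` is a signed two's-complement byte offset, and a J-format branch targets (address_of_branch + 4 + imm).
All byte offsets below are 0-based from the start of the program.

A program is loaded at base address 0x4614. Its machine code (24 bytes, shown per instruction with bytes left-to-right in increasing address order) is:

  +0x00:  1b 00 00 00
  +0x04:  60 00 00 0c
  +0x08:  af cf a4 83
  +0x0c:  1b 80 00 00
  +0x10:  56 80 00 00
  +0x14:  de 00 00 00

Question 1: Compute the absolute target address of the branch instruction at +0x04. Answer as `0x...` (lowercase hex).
0x4628

@+04  big-endian(60 00 00 0c) = 0x6000000c
  opcode bits[31:27]=0xc: call/J
  imm: (w>>0)&0x7ffffff=0xc → $12
  target = base 0x4614 + off 0x04 + 4 + imm 12 = 0x4628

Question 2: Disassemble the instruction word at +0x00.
off 0x00: read 1b 00 00 00 as big → 0x1b000000
  opcode bits[31:27]=0x3: add/RR
  rd@[26:25]=0x1 ⇒ bx
  rs@[24:23]=0x2 ⇒ cx

add cx, bx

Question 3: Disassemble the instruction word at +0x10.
+0x10: 56 80 00 00 ⇒ word 0x56800000 (big)
  top 5b → 0xa → xor [RR]
  rd: (w>>25)&0x3=0x3 → dx
  rs: (w>>23)&0x3=0x1 → bx

xor bx, dx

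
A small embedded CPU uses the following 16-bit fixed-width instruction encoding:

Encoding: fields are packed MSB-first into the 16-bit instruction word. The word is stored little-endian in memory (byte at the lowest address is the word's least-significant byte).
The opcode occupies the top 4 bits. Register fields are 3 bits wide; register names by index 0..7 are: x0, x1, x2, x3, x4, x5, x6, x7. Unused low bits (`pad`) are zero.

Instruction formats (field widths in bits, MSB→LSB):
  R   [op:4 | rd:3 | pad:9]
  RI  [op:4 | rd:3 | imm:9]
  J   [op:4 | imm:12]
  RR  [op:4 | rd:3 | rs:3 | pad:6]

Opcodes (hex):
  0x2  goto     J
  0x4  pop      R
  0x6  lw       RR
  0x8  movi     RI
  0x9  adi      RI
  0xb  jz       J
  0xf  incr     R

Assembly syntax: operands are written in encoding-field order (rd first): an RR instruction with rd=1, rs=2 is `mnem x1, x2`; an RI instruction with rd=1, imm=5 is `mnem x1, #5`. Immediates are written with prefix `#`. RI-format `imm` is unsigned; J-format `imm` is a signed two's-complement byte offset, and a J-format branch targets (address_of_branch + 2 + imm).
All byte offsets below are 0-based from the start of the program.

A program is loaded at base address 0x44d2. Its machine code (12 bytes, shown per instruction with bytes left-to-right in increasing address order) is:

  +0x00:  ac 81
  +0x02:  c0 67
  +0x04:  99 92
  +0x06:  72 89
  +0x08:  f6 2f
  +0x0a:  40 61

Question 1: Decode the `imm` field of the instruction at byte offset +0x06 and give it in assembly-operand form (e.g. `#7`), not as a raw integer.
#370

+0x06: 72 89 ⇒ word 0x8972 (little)
  opcode bits[15:12]=0x8: movi/RI
  rd: (w>>9)&0x7=0x4 → x4
  imm: (w>>0)&0x1ff=0x172 → #370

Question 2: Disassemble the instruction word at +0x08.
goto #-10

@+08  little-endian(f6 2f) = 0x2ff6
  op=0x2ff6>>12=0x2 ⇒ goto (J)
  imm: (w>>0)&0xfff=0xff6 (s12→-10) → #-10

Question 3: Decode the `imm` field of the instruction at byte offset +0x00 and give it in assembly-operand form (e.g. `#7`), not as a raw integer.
#428

@+00  little-endian(ac 81) = 0x81ac
  op=0x81ac>>12=0x8 ⇒ movi (RI)
  rd@[11:9]=0x0 ⇒ x0
  imm@[8:0]=0x1ac ⇒ #428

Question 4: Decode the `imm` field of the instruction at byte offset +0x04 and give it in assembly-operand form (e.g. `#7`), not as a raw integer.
[04] 99 92 → 0x9299
  op=0x9299>>12=0x9 ⇒ adi (RI)
  [11:9] rd=1 = x1
  [8:0] imm=153 = #153

#153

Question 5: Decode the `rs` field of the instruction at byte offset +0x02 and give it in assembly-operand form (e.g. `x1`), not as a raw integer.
[02] c0 67 → 0x67c0
  top 4b → 0x6 → lw [RR]
  [11:9] rd=3 = x3
  [8:6] rs=7 = x7

x7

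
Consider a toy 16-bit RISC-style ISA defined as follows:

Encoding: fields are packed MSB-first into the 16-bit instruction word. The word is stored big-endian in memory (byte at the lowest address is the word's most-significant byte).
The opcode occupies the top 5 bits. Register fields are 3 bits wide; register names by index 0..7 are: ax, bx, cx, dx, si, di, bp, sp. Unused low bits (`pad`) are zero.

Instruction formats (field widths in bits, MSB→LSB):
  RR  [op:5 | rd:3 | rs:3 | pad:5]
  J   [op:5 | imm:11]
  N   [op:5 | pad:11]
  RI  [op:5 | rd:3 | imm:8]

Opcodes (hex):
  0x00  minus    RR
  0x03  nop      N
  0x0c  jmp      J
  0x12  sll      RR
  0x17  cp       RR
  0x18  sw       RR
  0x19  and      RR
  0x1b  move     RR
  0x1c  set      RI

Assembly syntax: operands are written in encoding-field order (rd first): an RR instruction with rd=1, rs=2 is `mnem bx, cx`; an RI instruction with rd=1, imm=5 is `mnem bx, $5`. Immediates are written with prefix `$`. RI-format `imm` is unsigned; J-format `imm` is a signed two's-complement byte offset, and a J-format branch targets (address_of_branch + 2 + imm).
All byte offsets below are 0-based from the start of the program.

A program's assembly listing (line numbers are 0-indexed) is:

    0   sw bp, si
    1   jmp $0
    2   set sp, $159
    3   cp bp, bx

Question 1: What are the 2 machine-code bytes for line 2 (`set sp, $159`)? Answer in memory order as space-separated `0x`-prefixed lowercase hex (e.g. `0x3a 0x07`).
0xe7 0x9f

L2: set op=0x1c:5|rd=7:3|imm=159:8 ⇒ 0xe79f ⇒ big e7 9f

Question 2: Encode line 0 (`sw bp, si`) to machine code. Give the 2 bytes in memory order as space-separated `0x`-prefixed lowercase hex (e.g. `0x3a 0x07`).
0xc6 0x80

0. sw fields op=0x18:5|rd=6:3|rs=4:3|pad=0:5 → word c680h → c6 80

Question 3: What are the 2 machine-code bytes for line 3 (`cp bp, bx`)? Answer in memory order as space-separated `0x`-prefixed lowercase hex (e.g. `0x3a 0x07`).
3. cp fields op=0x17:5|rd=6:3|rs=1:3|pad=0:5 → word be20h → be 20

0xbe 0x20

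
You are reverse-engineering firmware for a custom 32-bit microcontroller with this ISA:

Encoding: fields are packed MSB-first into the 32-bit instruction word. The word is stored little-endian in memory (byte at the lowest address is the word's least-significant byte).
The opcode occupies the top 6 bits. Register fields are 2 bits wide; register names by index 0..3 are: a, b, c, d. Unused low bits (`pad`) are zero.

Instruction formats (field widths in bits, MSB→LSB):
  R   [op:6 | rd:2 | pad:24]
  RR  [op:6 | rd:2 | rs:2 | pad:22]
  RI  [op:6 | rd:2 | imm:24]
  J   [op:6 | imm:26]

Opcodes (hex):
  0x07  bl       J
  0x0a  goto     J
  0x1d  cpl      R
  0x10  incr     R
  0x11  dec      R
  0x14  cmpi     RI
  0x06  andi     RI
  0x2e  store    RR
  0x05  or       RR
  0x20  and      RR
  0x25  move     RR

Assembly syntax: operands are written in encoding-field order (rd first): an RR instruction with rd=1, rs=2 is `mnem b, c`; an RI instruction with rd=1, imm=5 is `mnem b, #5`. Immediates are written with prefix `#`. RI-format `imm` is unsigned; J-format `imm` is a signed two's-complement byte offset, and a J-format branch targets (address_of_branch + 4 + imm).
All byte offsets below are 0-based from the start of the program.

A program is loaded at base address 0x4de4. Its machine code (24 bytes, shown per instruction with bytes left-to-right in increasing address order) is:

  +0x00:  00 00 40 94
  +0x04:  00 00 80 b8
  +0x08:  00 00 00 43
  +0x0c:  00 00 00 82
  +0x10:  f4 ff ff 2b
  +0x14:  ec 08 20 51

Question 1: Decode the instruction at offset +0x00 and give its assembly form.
move a, b

+0x00: 00 00 40 94 ⇒ word 0x94400000 (little)
  opcode bits[31:26]=0x25: move/RR
  rd@[25:24]=0x0 ⇒ a
  rs@[23:22]=0x1 ⇒ b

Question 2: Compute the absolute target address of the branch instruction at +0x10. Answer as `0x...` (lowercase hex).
+0x10: f4 ff ff 2b ⇒ word 0x2bfffff4 (little)
  op=0x2bfffff4>>26=0xa ⇒ goto (J)
  imm: (w>>0)&0x3ffffff=0x3fffff4 (s26→-12) → #-12
  target = base 0x4de4 + off 0x10 + 4 + imm -12 = 0x4dec

0x4dec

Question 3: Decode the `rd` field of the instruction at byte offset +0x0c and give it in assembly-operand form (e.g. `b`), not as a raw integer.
c

@+0c  little-endian(00 00 00 82) = 0x82000000
  opcode bits[31:26]=0x20: and/RR
  [25:24] rd=2 = c
  [23:22] rs=0 = a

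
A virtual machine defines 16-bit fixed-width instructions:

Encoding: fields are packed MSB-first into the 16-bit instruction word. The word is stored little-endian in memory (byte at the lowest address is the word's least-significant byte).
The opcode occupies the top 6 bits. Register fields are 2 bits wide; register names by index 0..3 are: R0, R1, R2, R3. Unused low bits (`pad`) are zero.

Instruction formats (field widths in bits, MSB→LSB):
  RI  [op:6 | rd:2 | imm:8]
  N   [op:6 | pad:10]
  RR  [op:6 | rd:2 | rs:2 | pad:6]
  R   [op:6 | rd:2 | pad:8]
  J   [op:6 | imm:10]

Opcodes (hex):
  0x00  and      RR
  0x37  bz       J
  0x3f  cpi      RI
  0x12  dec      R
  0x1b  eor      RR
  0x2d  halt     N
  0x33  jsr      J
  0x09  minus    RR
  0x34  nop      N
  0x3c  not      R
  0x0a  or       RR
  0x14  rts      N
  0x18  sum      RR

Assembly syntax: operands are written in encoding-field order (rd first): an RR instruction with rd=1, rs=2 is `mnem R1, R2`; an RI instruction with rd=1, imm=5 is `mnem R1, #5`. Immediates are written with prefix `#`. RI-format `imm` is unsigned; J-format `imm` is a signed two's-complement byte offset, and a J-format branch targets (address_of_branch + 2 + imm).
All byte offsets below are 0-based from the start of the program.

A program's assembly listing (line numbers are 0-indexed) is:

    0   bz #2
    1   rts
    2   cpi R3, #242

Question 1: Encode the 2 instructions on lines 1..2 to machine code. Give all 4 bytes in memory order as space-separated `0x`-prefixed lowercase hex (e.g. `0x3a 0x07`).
1. rts fields op=0x14:6|pad=0:10 → word 5000h → 00 50
2. cpi fields op=0x3f:6|rd=3:2|imm=242:8 → word fff2h → f2 ff

0x00 0x50 0xf2 0xff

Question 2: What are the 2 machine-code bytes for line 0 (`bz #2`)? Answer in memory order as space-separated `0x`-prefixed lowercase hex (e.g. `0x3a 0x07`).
0x02 0xdc

L0: bz op=0x37:6|imm=2:10 ⇒ 0xdc02 ⇒ little 02 dc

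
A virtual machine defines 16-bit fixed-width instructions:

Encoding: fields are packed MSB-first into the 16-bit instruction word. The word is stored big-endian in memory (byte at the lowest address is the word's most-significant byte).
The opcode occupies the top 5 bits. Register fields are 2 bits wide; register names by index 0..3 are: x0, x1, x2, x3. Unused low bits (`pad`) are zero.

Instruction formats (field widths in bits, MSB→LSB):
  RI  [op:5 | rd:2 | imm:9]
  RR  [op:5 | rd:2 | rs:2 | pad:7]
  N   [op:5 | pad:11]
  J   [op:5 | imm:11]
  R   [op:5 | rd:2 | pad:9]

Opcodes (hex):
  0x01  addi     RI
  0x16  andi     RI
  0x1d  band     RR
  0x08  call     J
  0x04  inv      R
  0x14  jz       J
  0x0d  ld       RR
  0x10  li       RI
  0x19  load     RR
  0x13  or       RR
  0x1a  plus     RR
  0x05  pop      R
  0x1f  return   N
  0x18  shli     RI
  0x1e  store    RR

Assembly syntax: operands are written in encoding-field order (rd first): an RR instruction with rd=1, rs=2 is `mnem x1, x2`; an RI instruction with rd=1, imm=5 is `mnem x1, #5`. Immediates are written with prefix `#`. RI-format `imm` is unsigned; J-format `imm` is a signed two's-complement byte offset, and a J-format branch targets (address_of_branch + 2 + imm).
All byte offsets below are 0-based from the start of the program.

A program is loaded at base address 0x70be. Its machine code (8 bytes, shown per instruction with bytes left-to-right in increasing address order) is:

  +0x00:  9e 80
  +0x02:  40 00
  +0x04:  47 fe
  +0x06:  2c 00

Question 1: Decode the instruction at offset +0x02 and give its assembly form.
@+02  big-endian(40 00) = 0x4000
  opcode bits[15:11]=0x8: call/J
  imm@[10:0]=0x0 ⇒ #0

call #0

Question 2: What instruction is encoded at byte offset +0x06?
pop x2

[06] 2c 00 → 0x2c00
  opcode bits[15:11]=0x5: pop/R
  rd@[10:9]=0x2 ⇒ x2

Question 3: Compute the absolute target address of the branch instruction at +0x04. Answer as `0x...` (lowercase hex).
0x70c2

@+04  big-endian(47 fe) = 0x47fe
  op=0x47fe>>11=0x8 ⇒ call (J)
  imm: (w>>0)&0x7ff=0x7fe (s11→-2) → #-2
  target = base 0x70be + off 0x04 + 2 + imm -2 = 0x70c2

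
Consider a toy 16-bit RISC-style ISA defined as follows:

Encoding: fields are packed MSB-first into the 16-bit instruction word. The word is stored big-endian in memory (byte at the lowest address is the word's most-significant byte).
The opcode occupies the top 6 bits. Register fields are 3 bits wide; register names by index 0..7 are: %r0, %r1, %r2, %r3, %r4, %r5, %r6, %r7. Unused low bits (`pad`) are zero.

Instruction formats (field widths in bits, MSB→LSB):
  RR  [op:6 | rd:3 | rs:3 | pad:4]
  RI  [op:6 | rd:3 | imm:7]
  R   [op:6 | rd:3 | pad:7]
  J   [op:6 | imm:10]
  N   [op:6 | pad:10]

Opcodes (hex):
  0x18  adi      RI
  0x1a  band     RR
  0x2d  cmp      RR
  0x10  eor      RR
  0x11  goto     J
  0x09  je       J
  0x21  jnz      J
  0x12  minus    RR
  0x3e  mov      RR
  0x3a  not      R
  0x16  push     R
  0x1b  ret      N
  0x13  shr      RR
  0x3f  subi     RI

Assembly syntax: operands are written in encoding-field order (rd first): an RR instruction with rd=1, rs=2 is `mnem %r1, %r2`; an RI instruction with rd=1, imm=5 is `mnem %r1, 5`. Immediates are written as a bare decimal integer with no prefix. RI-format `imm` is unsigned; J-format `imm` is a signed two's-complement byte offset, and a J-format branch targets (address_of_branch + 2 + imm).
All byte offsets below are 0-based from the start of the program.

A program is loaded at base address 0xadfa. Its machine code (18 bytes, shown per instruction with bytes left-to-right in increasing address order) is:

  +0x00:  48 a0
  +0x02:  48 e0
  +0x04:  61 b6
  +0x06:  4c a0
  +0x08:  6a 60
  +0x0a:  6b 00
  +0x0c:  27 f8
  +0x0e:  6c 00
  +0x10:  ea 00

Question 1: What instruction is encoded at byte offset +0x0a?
[0a] 6b 00 → 0x6b00
  top 6b → 0x1a → band [RR]
  [9:7] rd=6 = %r6
  [6:4] rs=0 = %r0

band %r6, %r0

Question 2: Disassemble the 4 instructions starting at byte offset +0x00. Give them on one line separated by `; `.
off 0x00: read 48 a0 as big → 0x48a0
  op=0x48a0>>10=0x12 ⇒ minus (RR)
  [9:7] rd=1 = %r1
  [6:4] rs=2 = %r2
off 0x02: read 48 e0 as big → 0x48e0
  op=0x48e0>>10=0x12 ⇒ minus (RR)
  [9:7] rd=1 = %r1
  [6:4] rs=6 = %r6
off 0x04: read 61 b6 as big → 0x61b6
  op=0x61b6>>10=0x18 ⇒ adi (RI)
  [9:7] rd=3 = %r3
  [6:0] imm=54 = 54
off 0x06: read 4c a0 as big → 0x4ca0
  op=0x4ca0>>10=0x13 ⇒ shr (RR)
  [9:7] rd=1 = %r1
  [6:4] rs=2 = %r2

minus %r1, %r2; minus %r1, %r6; adi %r3, 54; shr %r1, %r2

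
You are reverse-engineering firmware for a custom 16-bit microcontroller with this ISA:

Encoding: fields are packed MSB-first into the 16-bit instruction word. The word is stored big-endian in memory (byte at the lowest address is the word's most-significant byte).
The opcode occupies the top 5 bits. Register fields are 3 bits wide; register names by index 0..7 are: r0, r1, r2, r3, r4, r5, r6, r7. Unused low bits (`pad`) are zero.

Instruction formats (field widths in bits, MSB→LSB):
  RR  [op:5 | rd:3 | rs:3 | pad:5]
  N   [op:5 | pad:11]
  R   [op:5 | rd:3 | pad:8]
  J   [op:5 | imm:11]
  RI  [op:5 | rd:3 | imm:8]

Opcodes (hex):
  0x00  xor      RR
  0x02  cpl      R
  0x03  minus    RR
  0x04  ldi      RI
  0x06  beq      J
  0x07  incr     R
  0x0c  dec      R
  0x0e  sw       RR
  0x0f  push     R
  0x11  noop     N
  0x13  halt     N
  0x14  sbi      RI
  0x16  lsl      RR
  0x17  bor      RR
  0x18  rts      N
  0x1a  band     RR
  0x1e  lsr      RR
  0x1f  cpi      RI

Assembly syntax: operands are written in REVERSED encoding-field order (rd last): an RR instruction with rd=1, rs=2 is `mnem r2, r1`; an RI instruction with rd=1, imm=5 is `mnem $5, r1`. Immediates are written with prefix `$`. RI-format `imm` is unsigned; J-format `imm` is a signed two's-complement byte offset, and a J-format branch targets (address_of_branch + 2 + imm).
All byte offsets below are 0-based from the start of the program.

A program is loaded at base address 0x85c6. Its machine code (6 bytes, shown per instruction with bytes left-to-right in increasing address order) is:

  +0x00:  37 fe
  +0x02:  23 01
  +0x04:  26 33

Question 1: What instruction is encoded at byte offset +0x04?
[04] 26 33 → 0x2633
  op=0x2633>>11=0x4 ⇒ ldi (RI)
  rd: (w>>8)&0x7=0x6 → r6
  imm: (w>>0)&0xff=0x33 → $51

ldi $51, r6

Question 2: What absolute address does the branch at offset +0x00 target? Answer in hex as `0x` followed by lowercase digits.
[00] 37 fe → 0x37fe
  top 5b → 0x6 → beq [J]
  imm: (w>>0)&0x7ff=0x7fe (s11→-2) → $-2
  target = base 0x85c6 + off 0x00 + 2 + imm -2 = 0x85c6

0x85c6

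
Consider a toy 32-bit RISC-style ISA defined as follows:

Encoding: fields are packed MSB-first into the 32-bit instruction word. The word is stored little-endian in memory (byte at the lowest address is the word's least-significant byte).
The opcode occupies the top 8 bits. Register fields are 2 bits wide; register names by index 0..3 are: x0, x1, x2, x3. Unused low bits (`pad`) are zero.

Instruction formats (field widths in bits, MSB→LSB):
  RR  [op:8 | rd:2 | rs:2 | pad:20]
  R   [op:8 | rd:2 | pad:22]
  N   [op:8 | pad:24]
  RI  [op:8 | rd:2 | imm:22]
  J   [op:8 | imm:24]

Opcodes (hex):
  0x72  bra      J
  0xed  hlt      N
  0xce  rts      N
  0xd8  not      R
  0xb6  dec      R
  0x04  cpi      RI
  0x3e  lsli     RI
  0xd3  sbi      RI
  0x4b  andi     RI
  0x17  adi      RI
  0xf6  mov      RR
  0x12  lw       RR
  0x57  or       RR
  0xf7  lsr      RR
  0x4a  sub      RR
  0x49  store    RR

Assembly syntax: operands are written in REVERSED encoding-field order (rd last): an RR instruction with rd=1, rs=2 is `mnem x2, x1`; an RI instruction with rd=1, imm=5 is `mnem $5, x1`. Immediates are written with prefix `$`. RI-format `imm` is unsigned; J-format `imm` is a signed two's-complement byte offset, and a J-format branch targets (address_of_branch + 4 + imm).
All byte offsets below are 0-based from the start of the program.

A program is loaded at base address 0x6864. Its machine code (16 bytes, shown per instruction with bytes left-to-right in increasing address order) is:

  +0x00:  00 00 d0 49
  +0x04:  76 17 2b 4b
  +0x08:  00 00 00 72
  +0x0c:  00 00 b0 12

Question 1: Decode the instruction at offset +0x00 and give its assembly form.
off 0x00: read 00 00 d0 49 as little → 0x49d00000
  opcode bits[31:24]=0x49: store/RR
  rd: (w>>22)&0x3=0x3 → x3
  rs: (w>>20)&0x3=0x1 → x1

store x1, x3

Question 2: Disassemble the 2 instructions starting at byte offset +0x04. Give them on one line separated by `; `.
+0x04: 76 17 2b 4b ⇒ word 0x4b2b1776 (little)
  opcode bits[31:24]=0x4b: andi/RI
  rd@[23:22]=0x0 ⇒ x0
  imm@[21:0]=0x2b1776 ⇒ $2824054
+0x08: 00 00 00 72 ⇒ word 0x72000000 (little)
  opcode bits[31:24]=0x72: bra/J
  imm@[23:0]=0x0 ⇒ $0

andi $2824054, x0; bra $0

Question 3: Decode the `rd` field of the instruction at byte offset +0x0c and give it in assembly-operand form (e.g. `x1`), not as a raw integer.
+0x0c: 00 00 b0 12 ⇒ word 0x12b00000 (little)
  opcode bits[31:24]=0x12: lw/RR
  rd@[23:22]=0x2 ⇒ x2
  rs@[21:20]=0x3 ⇒ x3

x2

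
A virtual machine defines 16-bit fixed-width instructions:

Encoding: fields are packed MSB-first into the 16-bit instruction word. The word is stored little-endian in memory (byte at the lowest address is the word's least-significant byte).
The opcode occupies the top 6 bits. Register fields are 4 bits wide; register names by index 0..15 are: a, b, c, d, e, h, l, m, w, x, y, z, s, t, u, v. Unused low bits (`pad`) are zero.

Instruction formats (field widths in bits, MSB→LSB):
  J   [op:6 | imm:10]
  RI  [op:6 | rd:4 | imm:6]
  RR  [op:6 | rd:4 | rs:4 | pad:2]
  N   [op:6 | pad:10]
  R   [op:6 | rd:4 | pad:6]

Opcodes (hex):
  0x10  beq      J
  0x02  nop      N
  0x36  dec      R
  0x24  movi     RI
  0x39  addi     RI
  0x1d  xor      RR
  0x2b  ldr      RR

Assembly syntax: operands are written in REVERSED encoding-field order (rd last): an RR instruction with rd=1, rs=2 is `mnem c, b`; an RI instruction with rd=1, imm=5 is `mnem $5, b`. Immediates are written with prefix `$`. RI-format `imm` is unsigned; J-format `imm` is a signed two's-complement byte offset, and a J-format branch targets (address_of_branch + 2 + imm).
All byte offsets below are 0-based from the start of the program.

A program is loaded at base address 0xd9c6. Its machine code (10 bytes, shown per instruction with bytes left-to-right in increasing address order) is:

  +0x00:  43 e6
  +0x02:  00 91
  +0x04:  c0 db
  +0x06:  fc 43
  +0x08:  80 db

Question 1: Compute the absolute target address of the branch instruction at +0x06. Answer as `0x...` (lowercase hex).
0xd9ca

[06] fc 43 → 0x43fc
  op=0x43fc>>10=0x10 ⇒ beq (J)
  imm@[9:0]=0x3fc (s10→-4) ⇒ $-4
  target = base 0xd9c6 + off 0x06 + 2 + imm -4 = 0xd9ca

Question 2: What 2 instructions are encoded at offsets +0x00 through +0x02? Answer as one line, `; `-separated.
@+00  little-endian(43 e6) = 0xe643
  top 6b → 0x39 → addi [RI]
  rd@[9:6]=0x9 ⇒ x
  imm@[5:0]=0x3 ⇒ $3
@+02  little-endian(00 91) = 0x9100
  top 6b → 0x24 → movi [RI]
  rd@[9:6]=0x4 ⇒ e
  imm@[5:0]=0x0 ⇒ $0

addi $3, x; movi $0, e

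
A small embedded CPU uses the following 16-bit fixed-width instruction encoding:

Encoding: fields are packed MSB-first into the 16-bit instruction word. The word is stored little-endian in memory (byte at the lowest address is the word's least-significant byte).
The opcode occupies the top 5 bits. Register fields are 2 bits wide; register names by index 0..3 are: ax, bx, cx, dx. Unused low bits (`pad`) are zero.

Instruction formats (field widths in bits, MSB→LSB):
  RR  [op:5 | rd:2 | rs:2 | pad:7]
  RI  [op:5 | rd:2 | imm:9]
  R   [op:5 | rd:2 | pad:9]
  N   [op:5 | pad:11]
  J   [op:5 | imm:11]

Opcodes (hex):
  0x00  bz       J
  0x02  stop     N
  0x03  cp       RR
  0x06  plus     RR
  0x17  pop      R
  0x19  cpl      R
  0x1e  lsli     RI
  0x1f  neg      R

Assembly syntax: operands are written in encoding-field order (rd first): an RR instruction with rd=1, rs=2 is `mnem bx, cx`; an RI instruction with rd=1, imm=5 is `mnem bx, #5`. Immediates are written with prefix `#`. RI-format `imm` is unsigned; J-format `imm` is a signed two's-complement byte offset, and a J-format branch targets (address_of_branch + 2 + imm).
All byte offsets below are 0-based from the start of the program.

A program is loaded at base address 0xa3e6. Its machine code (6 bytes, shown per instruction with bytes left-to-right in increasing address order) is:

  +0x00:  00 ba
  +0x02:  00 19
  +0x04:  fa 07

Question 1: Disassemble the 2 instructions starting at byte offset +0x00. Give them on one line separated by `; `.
[00] 00 ba → 0xba00
  top 5b → 0x17 → pop [R]
  rd: (w>>9)&0x3=0x1 → bx
[02] 00 19 → 0x1900
  top 5b → 0x3 → cp [RR]
  rd: (w>>9)&0x3=0x0 → ax
  rs: (w>>7)&0x3=0x2 → cx

pop bx; cp ax, cx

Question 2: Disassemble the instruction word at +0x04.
[04] fa 07 → 0x07fa
  op=0x07fa>>11=0x0 ⇒ bz (J)
  imm@[10:0]=0x7fa (s11→-6) ⇒ #-6

bz #-6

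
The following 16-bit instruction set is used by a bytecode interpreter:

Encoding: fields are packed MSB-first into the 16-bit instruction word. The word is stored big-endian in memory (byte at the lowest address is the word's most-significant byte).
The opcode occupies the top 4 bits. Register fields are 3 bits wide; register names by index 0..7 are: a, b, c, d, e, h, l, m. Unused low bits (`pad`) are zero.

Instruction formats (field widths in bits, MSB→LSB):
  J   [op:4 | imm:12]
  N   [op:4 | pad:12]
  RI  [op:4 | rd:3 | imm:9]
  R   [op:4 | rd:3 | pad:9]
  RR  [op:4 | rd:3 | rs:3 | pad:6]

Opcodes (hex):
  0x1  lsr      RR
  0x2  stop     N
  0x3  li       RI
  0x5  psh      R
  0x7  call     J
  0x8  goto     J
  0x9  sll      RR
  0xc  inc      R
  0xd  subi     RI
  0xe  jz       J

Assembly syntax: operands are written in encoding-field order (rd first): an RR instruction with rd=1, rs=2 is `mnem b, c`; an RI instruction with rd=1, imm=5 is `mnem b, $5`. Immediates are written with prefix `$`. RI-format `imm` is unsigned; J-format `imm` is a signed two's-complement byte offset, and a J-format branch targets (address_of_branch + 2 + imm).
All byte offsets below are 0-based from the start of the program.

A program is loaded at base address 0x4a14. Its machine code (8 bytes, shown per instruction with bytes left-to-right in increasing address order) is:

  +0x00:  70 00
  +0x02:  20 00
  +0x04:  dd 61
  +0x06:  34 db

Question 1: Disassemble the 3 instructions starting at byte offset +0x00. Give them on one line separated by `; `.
off 0x00: read 70 00 as big → 0x7000
  op=0x7000>>12=0x7 ⇒ call (J)
  imm: (w>>0)&0xfff=0x0 → $0
off 0x02: read 20 00 as big → 0x2000
  op=0x2000>>12=0x2 ⇒ stop (N)
off 0x04: read dd 61 as big → 0xdd61
  op=0xdd61>>12=0xd ⇒ subi (RI)
  rd: (w>>9)&0x7=0x6 → l
  imm: (w>>0)&0x1ff=0x161 → $353

call $0; stop; subi l, $353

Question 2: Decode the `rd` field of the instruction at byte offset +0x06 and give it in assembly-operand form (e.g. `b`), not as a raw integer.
+0x06: 34 db ⇒ word 0x34db (big)
  top 4b → 0x3 → li [RI]
  rd@[11:9]=0x2 ⇒ c
  imm@[8:0]=0xdb ⇒ $219

c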